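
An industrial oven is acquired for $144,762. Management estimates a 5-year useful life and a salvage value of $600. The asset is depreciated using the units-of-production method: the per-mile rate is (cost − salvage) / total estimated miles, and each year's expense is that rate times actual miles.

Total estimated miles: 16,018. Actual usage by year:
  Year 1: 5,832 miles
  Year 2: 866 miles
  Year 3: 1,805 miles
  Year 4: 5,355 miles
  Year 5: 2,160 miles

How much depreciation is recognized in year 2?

Depreciable base = $144,762 − $600 = $144,162.
Rate = $144,162 / 16,018 miles = $9 per mile.
Year 1: 5,832 × $9 = $52,488. Book value $92,274.
Year 2: 866 × $9 = $7,794. Book value $84,480.

$7,794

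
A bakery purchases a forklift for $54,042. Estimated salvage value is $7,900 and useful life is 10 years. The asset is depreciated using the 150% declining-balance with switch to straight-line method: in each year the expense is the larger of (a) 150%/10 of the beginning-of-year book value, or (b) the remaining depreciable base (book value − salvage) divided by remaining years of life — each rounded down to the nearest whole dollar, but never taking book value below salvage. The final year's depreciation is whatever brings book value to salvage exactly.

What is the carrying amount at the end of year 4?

Depreciable base = $54,042 − $7,900 = $46,142.
Year 1: DB = ⌊$54,042 × 150%/10⌋ = $8,106; SL = ⌊$46,142/10⌋ = $4,614 → take DB $8,106. Book value $45,936.
Year 2: DB = ⌊$45,936 × 150%/10⌋ = $6,890; SL = ⌊$38,036/9⌋ = $4,226 → take DB $6,890. Book value $39,046.
Year 3: DB = ⌊$39,046 × 150%/10⌋ = $5,856; SL = ⌊$31,146/8⌋ = $3,893 → take DB $5,856. Book value $33,190.
Year 4: DB = ⌊$33,190 × 150%/10⌋ = $4,978; SL = ⌊$25,290/7⌋ = $3,612 → take DB $4,978. Book value $28,212.

$28,212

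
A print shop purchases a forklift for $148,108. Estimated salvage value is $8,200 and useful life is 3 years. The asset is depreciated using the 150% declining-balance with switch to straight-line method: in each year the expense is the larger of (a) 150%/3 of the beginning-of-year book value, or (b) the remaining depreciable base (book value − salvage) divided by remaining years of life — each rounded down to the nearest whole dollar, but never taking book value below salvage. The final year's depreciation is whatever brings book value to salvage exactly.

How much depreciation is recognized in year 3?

Depreciable base = $148,108 − $8,200 = $139,908.
Year 1: DB = ⌊$148,108 × 150%/3⌋ = $74,054; SL = ⌊$139,908/3⌋ = $46,636 → take DB $74,054. Book value $74,054.
Year 2: DB = ⌊$74,054 × 150%/3⌋ = $37,027; SL = ⌊$65,854/2⌋ = $32,927 → take DB $37,027. Book value $37,027.
Year 3 (final): $37,027 − $8,200 = $28,827. Book value $8,200.

$28,827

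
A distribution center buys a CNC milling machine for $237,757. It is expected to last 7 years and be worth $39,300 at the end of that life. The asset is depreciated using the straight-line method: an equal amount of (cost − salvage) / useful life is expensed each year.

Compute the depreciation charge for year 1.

Depreciable base = $237,757 − $39,300 = $198,457.
Annual expense = $198,457 / 7 = $28,351.

$28,351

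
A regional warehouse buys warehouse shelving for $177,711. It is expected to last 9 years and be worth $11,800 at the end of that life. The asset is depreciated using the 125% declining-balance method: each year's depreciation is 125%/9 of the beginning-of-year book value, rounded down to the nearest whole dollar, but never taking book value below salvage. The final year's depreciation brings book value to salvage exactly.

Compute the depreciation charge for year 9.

Depreciable base = $177,711 − $11,800 = $165,911.
Year 1: ⌊$177,711 × 125%/9⌋ = $24,682. Book value $153,029.
Year 2: ⌊$153,029 × 125%/9⌋ = $21,254. Book value $131,775.
Year 3: ⌊$131,775 × 125%/9⌋ = $18,302. Book value $113,473.
Year 4: ⌊$113,473 × 125%/9⌋ = $15,760. Book value $97,713.
Year 5: ⌊$97,713 × 125%/9⌋ = $13,571. Book value $84,142.
Year 6: ⌊$84,142 × 125%/9⌋ = $11,686. Book value $72,456.
Year 7: ⌊$72,456 × 125%/9⌋ = $10,063. Book value $62,393.
Year 8: ⌊$62,393 × 125%/9⌋ = $8,665. Book value $53,728.
Year 9 (final): $53,728 − $11,800 = $41,928. Book value $11,800.

$41,928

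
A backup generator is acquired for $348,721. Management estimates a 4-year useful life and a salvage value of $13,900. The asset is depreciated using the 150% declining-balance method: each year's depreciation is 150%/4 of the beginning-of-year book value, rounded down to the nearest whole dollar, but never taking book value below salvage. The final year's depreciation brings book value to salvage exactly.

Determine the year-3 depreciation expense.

Depreciable base = $348,721 − $13,900 = $334,821.
Year 1: ⌊$348,721 × 150%/4⌋ = $130,770. Book value $217,951.
Year 2: ⌊$217,951 × 150%/4⌋ = $81,731. Book value $136,220.
Year 3: ⌊$136,220 × 150%/4⌋ = $51,082. Book value $85,138.

$51,082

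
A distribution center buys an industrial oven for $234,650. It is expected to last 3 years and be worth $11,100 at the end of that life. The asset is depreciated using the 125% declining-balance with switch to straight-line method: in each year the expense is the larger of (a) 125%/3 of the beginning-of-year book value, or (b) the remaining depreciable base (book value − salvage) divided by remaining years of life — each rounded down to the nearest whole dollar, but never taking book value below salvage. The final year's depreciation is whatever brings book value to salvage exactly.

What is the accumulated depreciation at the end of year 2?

$160,660

Depreciable base = $234,650 − $11,100 = $223,550.
Year 1: DB = ⌊$234,650 × 125%/3⌋ = $97,770; SL = ⌊$223,550/3⌋ = $74,516 → take DB $97,770. Book value $136,880.
Year 2: DB = ⌊$136,880 × 125%/3⌋ = $57,033; SL = ⌊$125,780/2⌋ = $62,890 → take SL $62,890. Book value $73,990.
Accumulated through year 2 = $234,650 − $73,990 = $160,660.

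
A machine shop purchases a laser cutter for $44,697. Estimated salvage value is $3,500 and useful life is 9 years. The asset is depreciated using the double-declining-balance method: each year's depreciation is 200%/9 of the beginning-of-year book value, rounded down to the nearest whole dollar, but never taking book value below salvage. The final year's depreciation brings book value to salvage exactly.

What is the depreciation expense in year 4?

Depreciable base = $44,697 − $3,500 = $41,197.
Year 1: ⌊$44,697 × 200%/9⌋ = $9,932. Book value $34,765.
Year 2: ⌊$34,765 × 200%/9⌋ = $7,725. Book value $27,040.
Year 3: ⌊$27,040 × 200%/9⌋ = $6,008. Book value $21,032.
Year 4: ⌊$21,032 × 200%/9⌋ = $4,673. Book value $16,359.

$4,673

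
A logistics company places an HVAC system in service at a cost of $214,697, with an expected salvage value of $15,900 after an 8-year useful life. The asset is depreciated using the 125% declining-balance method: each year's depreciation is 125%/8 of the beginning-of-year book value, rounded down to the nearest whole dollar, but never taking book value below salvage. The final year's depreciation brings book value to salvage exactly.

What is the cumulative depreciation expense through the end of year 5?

Depreciable base = $214,697 − $15,900 = $198,797.
Year 1: ⌊$214,697 × 125%/8⌋ = $33,546. Book value $181,151.
Year 2: ⌊$181,151 × 125%/8⌋ = $28,304. Book value $152,847.
Year 3: ⌊$152,847 × 125%/8⌋ = $23,882. Book value $128,965.
Year 4: ⌊$128,965 × 125%/8⌋ = $20,150. Book value $108,815.
Year 5: ⌊$108,815 × 125%/8⌋ = $17,002. Book value $91,813.
Accumulated through year 5 = $214,697 − $91,813 = $122,884.

$122,884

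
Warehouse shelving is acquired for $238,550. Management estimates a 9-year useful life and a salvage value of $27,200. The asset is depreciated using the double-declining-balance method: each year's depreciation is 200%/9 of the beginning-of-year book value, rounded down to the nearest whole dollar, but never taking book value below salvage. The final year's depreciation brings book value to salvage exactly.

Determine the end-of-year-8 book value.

$31,948

Depreciable base = $238,550 − $27,200 = $211,350.
Year 1: ⌊$238,550 × 200%/9⌋ = $53,011. Book value $185,539.
Year 2: ⌊$185,539 × 200%/9⌋ = $41,230. Book value $144,309.
Year 3: ⌊$144,309 × 200%/9⌋ = $32,068. Book value $112,241.
Year 4: ⌊$112,241 × 200%/9⌋ = $24,942. Book value $87,299.
Year 5: ⌊$87,299 × 200%/9⌋ = $19,399. Book value $67,900.
Year 6: ⌊$67,900 × 200%/9⌋ = $15,088. Book value $52,812.
Year 7: ⌊$52,812 × 200%/9⌋ = $11,736. Book value $41,076.
Year 8: ⌊$41,076 × 200%/9⌋ = $9,128. Book value $31,948.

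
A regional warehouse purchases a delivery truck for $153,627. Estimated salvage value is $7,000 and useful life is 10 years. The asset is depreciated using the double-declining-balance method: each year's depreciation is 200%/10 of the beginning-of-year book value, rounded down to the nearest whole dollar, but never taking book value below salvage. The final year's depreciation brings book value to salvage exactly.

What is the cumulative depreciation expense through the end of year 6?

$113,353

Depreciable base = $153,627 − $7,000 = $146,627.
Year 1: ⌊$153,627 × 200%/10⌋ = $30,725. Book value $122,902.
Year 2: ⌊$122,902 × 200%/10⌋ = $24,580. Book value $98,322.
Year 3: ⌊$98,322 × 200%/10⌋ = $19,664. Book value $78,658.
Year 4: ⌊$78,658 × 200%/10⌋ = $15,731. Book value $62,927.
Year 5: ⌊$62,927 × 200%/10⌋ = $12,585. Book value $50,342.
Year 6: ⌊$50,342 × 200%/10⌋ = $10,068. Book value $40,274.
Accumulated through year 6 = $153,627 − $40,274 = $113,353.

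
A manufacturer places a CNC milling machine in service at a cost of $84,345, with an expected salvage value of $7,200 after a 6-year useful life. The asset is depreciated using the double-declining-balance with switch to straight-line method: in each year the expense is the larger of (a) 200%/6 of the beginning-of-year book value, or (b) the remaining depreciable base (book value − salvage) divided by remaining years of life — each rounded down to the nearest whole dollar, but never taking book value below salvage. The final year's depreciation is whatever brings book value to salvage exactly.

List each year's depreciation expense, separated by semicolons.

$28,115; $18,743; $12,495; $8,330; $5,554; $3,908

Depreciable base = $84,345 − $7,200 = $77,145.
Year 1: DB = ⌊$84,345 × 200%/6⌋ = $28,115; SL = ⌊$77,145/6⌋ = $12,857 → take DB $28,115. Book value $56,230.
Year 2: DB = ⌊$56,230 × 200%/6⌋ = $18,743; SL = ⌊$49,030/5⌋ = $9,806 → take DB $18,743. Book value $37,487.
Year 3: DB = ⌊$37,487 × 200%/6⌋ = $12,495; SL = ⌊$30,287/4⌋ = $7,571 → take DB $12,495. Book value $24,992.
Year 4: DB = ⌊$24,992 × 200%/6⌋ = $8,330; SL = ⌊$17,792/3⌋ = $5,930 → take DB $8,330. Book value $16,662.
Year 5: DB = ⌊$16,662 × 200%/6⌋ = $5,554; SL = ⌊$9,462/2⌋ = $4,731 → take DB $5,554. Book value $11,108.
Year 6 (final): $11,108 − $7,200 = $3,908. Book value $7,200.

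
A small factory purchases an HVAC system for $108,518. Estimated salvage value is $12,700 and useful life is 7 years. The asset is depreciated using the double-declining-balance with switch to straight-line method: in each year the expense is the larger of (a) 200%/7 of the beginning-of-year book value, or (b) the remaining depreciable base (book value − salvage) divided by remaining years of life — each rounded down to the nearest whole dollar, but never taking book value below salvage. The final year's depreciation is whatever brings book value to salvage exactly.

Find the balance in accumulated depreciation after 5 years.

$88,340

Depreciable base = $108,518 − $12,700 = $95,818.
Year 1: DB = ⌊$108,518 × 200%/7⌋ = $31,005; SL = ⌊$95,818/7⌋ = $13,688 → take DB $31,005. Book value $77,513.
Year 2: DB = ⌊$77,513 × 200%/7⌋ = $22,146; SL = ⌊$64,813/6⌋ = $10,802 → take DB $22,146. Book value $55,367.
Year 3: DB = ⌊$55,367 × 200%/7⌋ = $15,819; SL = ⌊$42,667/5⌋ = $8,533 → take DB $15,819. Book value $39,548.
Year 4: DB = ⌊$39,548 × 200%/7⌋ = $11,299; SL = ⌊$26,848/4⌋ = $6,712 → take DB $11,299. Book value $28,249.
Year 5: DB = ⌊$28,249 × 200%/7⌋ = $8,071; SL = ⌊$15,549/3⌋ = $5,183 → take DB $8,071. Book value $20,178.
Accumulated through year 5 = $108,518 − $20,178 = $88,340.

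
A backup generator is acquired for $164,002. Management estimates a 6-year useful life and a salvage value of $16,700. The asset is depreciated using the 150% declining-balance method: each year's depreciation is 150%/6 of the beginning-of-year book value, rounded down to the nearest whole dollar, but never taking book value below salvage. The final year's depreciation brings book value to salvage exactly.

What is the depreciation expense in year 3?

Depreciable base = $164,002 − $16,700 = $147,302.
Year 1: ⌊$164,002 × 150%/6⌋ = $41,000. Book value $123,002.
Year 2: ⌊$123,002 × 150%/6⌋ = $30,750. Book value $92,252.
Year 3: ⌊$92,252 × 150%/6⌋ = $23,063. Book value $69,189.

$23,063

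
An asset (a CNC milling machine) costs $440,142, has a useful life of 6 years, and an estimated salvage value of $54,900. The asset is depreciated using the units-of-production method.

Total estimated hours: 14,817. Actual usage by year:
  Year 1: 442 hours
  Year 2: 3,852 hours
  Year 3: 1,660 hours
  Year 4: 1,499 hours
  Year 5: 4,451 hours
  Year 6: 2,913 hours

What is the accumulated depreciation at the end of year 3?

$154,804

Depreciable base = $440,142 − $54,900 = $385,242.
Rate = $385,242 / 14,817 hours = $26 per hour.
Year 1: 442 × $26 = $11,492. Book value $428,650.
Year 2: 3,852 × $26 = $100,152. Book value $328,498.
Year 3: 1,660 × $26 = $43,160. Book value $285,338.
Accumulated through year 3 = $440,142 − $285,338 = $154,804.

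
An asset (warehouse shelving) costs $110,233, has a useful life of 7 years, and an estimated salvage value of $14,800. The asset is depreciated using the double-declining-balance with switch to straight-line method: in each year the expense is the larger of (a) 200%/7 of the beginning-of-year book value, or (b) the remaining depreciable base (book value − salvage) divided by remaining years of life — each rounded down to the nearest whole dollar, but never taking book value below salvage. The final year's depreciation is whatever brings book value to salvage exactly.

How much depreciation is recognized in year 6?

Depreciable base = $110,233 − $14,800 = $95,433.
Year 1: DB = ⌊$110,233 × 200%/7⌋ = $31,495; SL = ⌊$95,433/7⌋ = $13,633 → take DB $31,495. Book value $78,738.
Year 2: DB = ⌊$78,738 × 200%/7⌋ = $22,496; SL = ⌊$63,938/6⌋ = $10,656 → take DB $22,496. Book value $56,242.
Year 3: DB = ⌊$56,242 × 200%/7⌋ = $16,069; SL = ⌊$41,442/5⌋ = $8,288 → take DB $16,069. Book value $40,173.
Year 4: DB = ⌊$40,173 × 200%/7⌋ = $11,478; SL = ⌊$25,373/4⌋ = $6,343 → take DB $11,478. Book value $28,695.
Year 5: DB = ⌊$28,695 × 200%/7⌋ = $8,198; SL = ⌊$13,895/3⌋ = $4,631 → take DB $8,198. Book value $20,497.
Year 6: DB = ⌊$20,497 × 200%/7⌋ = $5,856; SL = ⌊$5,697/2⌋ = $2,848 → take DB $5,856, capped at $5,697. Book value $14,800.

$5,697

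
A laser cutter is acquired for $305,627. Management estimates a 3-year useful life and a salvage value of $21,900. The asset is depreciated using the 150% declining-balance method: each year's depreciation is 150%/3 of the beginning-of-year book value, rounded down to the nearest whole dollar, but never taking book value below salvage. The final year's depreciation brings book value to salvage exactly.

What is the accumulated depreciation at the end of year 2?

Depreciable base = $305,627 − $21,900 = $283,727.
Year 1: ⌊$305,627 × 150%/3⌋ = $152,813. Book value $152,814.
Year 2: ⌊$152,814 × 150%/3⌋ = $76,407. Book value $76,407.
Accumulated through year 2 = $305,627 − $76,407 = $229,220.

$229,220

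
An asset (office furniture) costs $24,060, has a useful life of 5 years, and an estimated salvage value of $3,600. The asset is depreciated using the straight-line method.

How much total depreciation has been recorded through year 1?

Depreciable base = $24,060 − $3,600 = $20,460.
Annual expense = $20,460 / 5 = $4,092.
End of year 1: book value $19,968.
Accumulated through year 1 = $24,060 − $19,968 = $4,092.

$4,092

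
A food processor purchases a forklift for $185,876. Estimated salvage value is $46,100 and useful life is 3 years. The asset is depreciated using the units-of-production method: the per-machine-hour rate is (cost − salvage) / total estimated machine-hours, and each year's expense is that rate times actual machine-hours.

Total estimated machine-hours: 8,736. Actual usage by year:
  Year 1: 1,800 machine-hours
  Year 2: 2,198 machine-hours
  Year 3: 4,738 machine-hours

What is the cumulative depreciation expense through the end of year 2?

Depreciable base = $185,876 − $46,100 = $139,776.
Rate = $139,776 / 8,736 machine-hours = $16 per machine-hour.
Year 1: 1,800 × $16 = $28,800. Book value $157,076.
Year 2: 2,198 × $16 = $35,168. Book value $121,908.
Accumulated through year 2 = $185,876 − $121,908 = $63,968.

$63,968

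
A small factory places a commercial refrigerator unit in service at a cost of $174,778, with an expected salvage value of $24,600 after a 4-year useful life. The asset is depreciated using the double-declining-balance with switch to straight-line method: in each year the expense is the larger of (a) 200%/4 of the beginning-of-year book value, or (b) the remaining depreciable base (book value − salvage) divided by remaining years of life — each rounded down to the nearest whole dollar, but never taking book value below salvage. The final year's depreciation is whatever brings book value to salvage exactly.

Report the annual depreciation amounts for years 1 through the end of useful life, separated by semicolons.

$87,389; $43,694; $19,095; $0

Depreciable base = $174,778 − $24,600 = $150,178.
Year 1: DB = ⌊$174,778 × 200%/4⌋ = $87,389; SL = ⌊$150,178/4⌋ = $37,544 → take DB $87,389. Book value $87,389.
Year 2: DB = ⌊$87,389 × 200%/4⌋ = $43,694; SL = ⌊$62,789/3⌋ = $20,929 → take DB $43,694. Book value $43,695.
Year 3: DB = ⌊$43,695 × 200%/4⌋ = $21,847; SL = ⌊$19,095/2⌋ = $9,547 → take DB $21,847, capped at $19,095. Book value $24,600.
Year 4 (final): $24,600 − $24,600 = $0. Book value $24,600.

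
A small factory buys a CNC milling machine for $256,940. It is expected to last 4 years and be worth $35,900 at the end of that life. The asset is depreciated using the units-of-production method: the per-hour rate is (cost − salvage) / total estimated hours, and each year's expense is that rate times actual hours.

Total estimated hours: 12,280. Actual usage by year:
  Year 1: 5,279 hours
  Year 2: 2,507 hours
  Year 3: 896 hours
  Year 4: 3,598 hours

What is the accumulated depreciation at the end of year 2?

$140,148

Depreciable base = $256,940 − $35,900 = $221,040.
Rate = $221,040 / 12,280 hours = $18 per hour.
Year 1: 5,279 × $18 = $95,022. Book value $161,918.
Year 2: 2,507 × $18 = $45,126. Book value $116,792.
Accumulated through year 2 = $256,940 − $116,792 = $140,148.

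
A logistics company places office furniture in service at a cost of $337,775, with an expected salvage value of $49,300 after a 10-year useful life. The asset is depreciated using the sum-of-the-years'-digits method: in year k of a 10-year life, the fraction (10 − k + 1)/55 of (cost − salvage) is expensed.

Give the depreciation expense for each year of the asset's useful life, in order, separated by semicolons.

$52,450; $47,205; $41,960; $36,715; $31,470; $26,225; $20,980; $15,735; $10,490; $5,245

Depreciable base = $337,775 − $49,300 = $288,475.
Sum of the years' digits = 10+9+8+7+6+5+4+3+2+1 = 55.
Year 1: $288,475 × 10/55 = $52,450. Book value $285,325.
Year 2: $288,475 × 9/55 = $47,205. Book value $238,120.
Year 3: $288,475 × 8/55 = $41,960. Book value $196,160.
Year 4: $288,475 × 7/55 = $36,715. Book value $159,445.
Year 5: $288,475 × 6/55 = $31,470. Book value $127,975.
Year 6: $288,475 × 5/55 = $26,225. Book value $101,750.
Year 7: $288,475 × 4/55 = $20,980. Book value $80,770.
Year 8: $288,475 × 3/55 = $15,735. Book value $65,035.
Year 9: $288,475 × 2/55 = $10,490. Book value $54,545.
Year 10: $288,475 × 1/55 = $5,245. Book value $49,300.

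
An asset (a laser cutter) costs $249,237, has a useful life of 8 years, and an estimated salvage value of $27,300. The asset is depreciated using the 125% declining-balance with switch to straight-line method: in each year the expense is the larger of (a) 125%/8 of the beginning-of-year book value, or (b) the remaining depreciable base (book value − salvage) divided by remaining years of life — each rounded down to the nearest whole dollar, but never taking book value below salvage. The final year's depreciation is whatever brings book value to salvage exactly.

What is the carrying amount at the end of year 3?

Depreciable base = $249,237 − $27,300 = $221,937.
Year 1: DB = ⌊$249,237 × 125%/8⌋ = $38,943; SL = ⌊$221,937/8⌋ = $27,742 → take DB $38,943. Book value $210,294.
Year 2: DB = ⌊$210,294 × 125%/8⌋ = $32,858; SL = ⌊$182,994/7⌋ = $26,142 → take DB $32,858. Book value $177,436.
Year 3: DB = ⌊$177,436 × 125%/8⌋ = $27,724; SL = ⌊$150,136/6⌋ = $25,022 → take DB $27,724. Book value $149,712.

$149,712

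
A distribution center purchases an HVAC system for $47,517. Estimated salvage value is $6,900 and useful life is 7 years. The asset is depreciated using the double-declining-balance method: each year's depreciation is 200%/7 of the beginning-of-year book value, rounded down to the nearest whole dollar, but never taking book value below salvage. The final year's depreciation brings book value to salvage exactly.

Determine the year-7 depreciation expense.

Depreciable base = $47,517 − $6,900 = $40,617.
Year 1: ⌊$47,517 × 200%/7⌋ = $13,576. Book value $33,941.
Year 2: ⌊$33,941 × 200%/7⌋ = $9,697. Book value $24,244.
Year 3: ⌊$24,244 × 200%/7⌋ = $6,926. Book value $17,318.
Year 4: ⌊$17,318 × 200%/7⌋ = $4,948. Book value $12,370.
Year 5: ⌊$12,370 × 200%/7⌋ = $3,534. Book value $8,836.
Year 6: ⌊$8,836 × 200%/7⌋ = $2,524, capped at $1,936. Book value $6,900.
Year 7 (final): $6,900 − $6,900 = $0. Book value $6,900.

$0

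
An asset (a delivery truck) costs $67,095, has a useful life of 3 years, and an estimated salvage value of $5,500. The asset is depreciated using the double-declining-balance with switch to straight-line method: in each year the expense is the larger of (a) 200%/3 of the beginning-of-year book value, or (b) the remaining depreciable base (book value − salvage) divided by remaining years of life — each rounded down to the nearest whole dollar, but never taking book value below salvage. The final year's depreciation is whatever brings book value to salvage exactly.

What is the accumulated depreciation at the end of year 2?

$59,640

Depreciable base = $67,095 − $5,500 = $61,595.
Year 1: DB = ⌊$67,095 × 200%/3⌋ = $44,730; SL = ⌊$61,595/3⌋ = $20,531 → take DB $44,730. Book value $22,365.
Year 2: DB = ⌊$22,365 × 200%/3⌋ = $14,910; SL = ⌊$16,865/2⌋ = $8,432 → take DB $14,910. Book value $7,455.
Accumulated through year 2 = $67,095 − $7,455 = $59,640.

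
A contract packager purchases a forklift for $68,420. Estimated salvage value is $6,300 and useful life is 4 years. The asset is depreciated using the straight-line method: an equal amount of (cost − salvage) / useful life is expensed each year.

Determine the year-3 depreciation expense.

$15,530

Depreciable base = $68,420 − $6,300 = $62,120.
Annual expense = $62,120 / 4 = $15,530.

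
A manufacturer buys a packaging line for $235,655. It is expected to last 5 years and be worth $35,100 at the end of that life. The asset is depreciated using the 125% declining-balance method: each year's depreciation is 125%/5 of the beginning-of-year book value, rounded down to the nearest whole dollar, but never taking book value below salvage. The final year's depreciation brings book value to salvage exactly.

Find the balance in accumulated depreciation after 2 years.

Depreciable base = $235,655 − $35,100 = $200,555.
Year 1: ⌊$235,655 × 125%/5⌋ = $58,913. Book value $176,742.
Year 2: ⌊$176,742 × 125%/5⌋ = $44,185. Book value $132,557.
Accumulated through year 2 = $235,655 − $132,557 = $103,098.

$103,098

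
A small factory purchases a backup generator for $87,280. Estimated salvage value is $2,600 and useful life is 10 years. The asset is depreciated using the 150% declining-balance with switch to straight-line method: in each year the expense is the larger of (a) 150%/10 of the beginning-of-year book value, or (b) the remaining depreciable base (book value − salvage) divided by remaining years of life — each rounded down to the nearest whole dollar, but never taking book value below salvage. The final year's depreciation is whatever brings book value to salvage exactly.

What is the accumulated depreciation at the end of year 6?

Depreciable base = $87,280 − $2,600 = $84,680.
Year 1: DB = ⌊$87,280 × 150%/10⌋ = $13,092; SL = ⌊$84,680/10⌋ = $8,468 → take DB $13,092. Book value $74,188.
Year 2: DB = ⌊$74,188 × 150%/10⌋ = $11,128; SL = ⌊$71,588/9⌋ = $7,954 → take DB $11,128. Book value $63,060.
Year 3: DB = ⌊$63,060 × 150%/10⌋ = $9,459; SL = ⌊$60,460/8⌋ = $7,557 → take DB $9,459. Book value $53,601.
Year 4: DB = ⌊$53,601 × 150%/10⌋ = $8,040; SL = ⌊$51,001/7⌋ = $7,285 → take DB $8,040. Book value $45,561.
Year 5: DB = ⌊$45,561 × 150%/10⌋ = $6,834; SL = ⌊$42,961/6⌋ = $7,160 → take SL $7,160. Book value $38,401.
Year 6: DB = ⌊$38,401 × 150%/10⌋ = $5,760; SL = ⌊$35,801/5⌋ = $7,160 → take SL $7,160. Book value $31,241.
Accumulated through year 6 = $87,280 − $31,241 = $56,039.

$56,039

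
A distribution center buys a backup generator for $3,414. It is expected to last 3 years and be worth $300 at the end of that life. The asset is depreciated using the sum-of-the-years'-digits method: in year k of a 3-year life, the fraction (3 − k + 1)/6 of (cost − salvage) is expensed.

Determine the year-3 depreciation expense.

$519

Depreciable base = $3,414 − $300 = $3,114.
Sum of the years' digits = 3+2+1 = 6.
Year 1: $3,114 × 3/6 = $1,557. Book value $1,857.
Year 2: $3,114 × 2/6 = $1,038. Book value $819.
Year 3: $3,114 × 1/6 = $519. Book value $300.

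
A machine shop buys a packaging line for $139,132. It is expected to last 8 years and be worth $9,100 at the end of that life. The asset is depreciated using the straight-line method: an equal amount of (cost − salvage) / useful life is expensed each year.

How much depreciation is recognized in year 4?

Depreciable base = $139,132 − $9,100 = $130,032.
Annual expense = $130,032 / 8 = $16,254.

$16,254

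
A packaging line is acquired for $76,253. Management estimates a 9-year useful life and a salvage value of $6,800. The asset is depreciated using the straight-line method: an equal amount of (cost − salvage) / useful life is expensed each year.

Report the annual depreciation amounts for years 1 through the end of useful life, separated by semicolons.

$7,717; $7,717; $7,717; $7,717; $7,717; $7,717; $7,717; $7,717; $7,717

Depreciable base = $76,253 − $6,800 = $69,453.
Annual expense = $69,453 / 9 = $7,717.
End of year 1: book value $68,536.
End of year 2: book value $60,819.
End of year 3: book value $53,102.
End of year 4: book value $45,385.
End of year 5: book value $37,668.
End of year 6: book value $29,951.
End of year 7: book value $22,234.
End of year 8: book value $14,517.
End of year 9: book value $6,800.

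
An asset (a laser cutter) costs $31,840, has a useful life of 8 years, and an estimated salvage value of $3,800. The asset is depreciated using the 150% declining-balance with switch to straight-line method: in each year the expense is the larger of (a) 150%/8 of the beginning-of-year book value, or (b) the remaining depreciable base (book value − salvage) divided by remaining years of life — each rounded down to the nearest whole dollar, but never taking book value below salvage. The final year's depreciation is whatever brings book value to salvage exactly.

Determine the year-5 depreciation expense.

$2,601

Depreciable base = $31,840 − $3,800 = $28,040.
Year 1: DB = ⌊$31,840 × 150%/8⌋ = $5,970; SL = ⌊$28,040/8⌋ = $3,505 → take DB $5,970. Book value $25,870.
Year 2: DB = ⌊$25,870 × 150%/8⌋ = $4,850; SL = ⌊$22,070/7⌋ = $3,152 → take DB $4,850. Book value $21,020.
Year 3: DB = ⌊$21,020 × 150%/8⌋ = $3,941; SL = ⌊$17,220/6⌋ = $2,870 → take DB $3,941. Book value $17,079.
Year 4: DB = ⌊$17,079 × 150%/8⌋ = $3,202; SL = ⌊$13,279/5⌋ = $2,655 → take DB $3,202. Book value $13,877.
Year 5: DB = ⌊$13,877 × 150%/8⌋ = $2,601; SL = ⌊$10,077/4⌋ = $2,519 → take DB $2,601. Book value $11,276.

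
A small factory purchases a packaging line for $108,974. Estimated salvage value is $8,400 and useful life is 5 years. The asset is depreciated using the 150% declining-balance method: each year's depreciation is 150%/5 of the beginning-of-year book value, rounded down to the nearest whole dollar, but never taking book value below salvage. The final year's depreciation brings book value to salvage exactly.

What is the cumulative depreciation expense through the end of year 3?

Depreciable base = $108,974 − $8,400 = $100,574.
Year 1: ⌊$108,974 × 150%/5⌋ = $32,692. Book value $76,282.
Year 2: ⌊$76,282 × 150%/5⌋ = $22,884. Book value $53,398.
Year 3: ⌊$53,398 × 150%/5⌋ = $16,019. Book value $37,379.
Accumulated through year 3 = $108,974 − $37,379 = $71,595.

$71,595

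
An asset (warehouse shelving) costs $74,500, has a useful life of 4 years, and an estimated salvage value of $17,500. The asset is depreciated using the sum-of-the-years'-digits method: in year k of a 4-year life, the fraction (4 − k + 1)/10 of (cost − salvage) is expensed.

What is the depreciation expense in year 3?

Depreciable base = $74,500 − $17,500 = $57,000.
Sum of the years' digits = 4+3+2+1 = 10.
Year 1: $57,000 × 4/10 = $22,800. Book value $51,700.
Year 2: $57,000 × 3/10 = $17,100. Book value $34,600.
Year 3: $57,000 × 2/10 = $11,400. Book value $23,200.

$11,400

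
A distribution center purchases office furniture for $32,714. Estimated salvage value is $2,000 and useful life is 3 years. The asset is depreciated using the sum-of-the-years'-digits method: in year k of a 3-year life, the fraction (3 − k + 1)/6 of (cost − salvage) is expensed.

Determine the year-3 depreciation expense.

Depreciable base = $32,714 − $2,000 = $30,714.
Sum of the years' digits = 3+2+1 = 6.
Year 1: $30,714 × 3/6 = $15,357. Book value $17,357.
Year 2: $30,714 × 2/6 = $10,238. Book value $7,119.
Year 3: $30,714 × 1/6 = $5,119. Book value $2,000.

$5,119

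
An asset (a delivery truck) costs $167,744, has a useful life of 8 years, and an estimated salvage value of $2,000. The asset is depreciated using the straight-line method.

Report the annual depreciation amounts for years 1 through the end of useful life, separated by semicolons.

$20,718; $20,718; $20,718; $20,718; $20,718; $20,718; $20,718; $20,718

Depreciable base = $167,744 − $2,000 = $165,744.
Annual expense = $165,744 / 8 = $20,718.
End of year 1: book value $147,026.
End of year 2: book value $126,308.
End of year 3: book value $105,590.
End of year 4: book value $84,872.
End of year 5: book value $64,154.
End of year 6: book value $43,436.
End of year 7: book value $22,718.
End of year 8: book value $2,000.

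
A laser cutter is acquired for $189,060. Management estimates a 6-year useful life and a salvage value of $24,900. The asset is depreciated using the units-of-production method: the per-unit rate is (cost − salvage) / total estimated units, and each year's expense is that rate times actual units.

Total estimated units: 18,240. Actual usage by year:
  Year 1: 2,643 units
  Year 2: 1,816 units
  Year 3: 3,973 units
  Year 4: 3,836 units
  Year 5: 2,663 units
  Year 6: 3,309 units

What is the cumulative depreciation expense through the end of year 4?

$110,412

Depreciable base = $189,060 − $24,900 = $164,160.
Rate = $164,160 / 18,240 units = $9 per unit.
Year 1: 2,643 × $9 = $23,787. Book value $165,273.
Year 2: 1,816 × $9 = $16,344. Book value $148,929.
Year 3: 3,973 × $9 = $35,757. Book value $113,172.
Year 4: 3,836 × $9 = $34,524. Book value $78,648.
Accumulated through year 4 = $189,060 − $78,648 = $110,412.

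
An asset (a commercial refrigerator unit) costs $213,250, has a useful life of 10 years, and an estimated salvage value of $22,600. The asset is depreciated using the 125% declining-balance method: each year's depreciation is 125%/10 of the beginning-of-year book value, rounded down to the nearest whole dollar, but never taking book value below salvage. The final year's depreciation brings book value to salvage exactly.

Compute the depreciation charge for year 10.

$41,518

Depreciable base = $213,250 − $22,600 = $190,650.
Year 1: ⌊$213,250 × 125%/10⌋ = $26,656. Book value $186,594.
Year 2: ⌊$186,594 × 125%/10⌋ = $23,324. Book value $163,270.
Year 3: ⌊$163,270 × 125%/10⌋ = $20,408. Book value $142,862.
Year 4: ⌊$142,862 × 125%/10⌋ = $17,857. Book value $125,005.
Year 5: ⌊$125,005 × 125%/10⌋ = $15,625. Book value $109,380.
Year 6: ⌊$109,380 × 125%/10⌋ = $13,672. Book value $95,708.
Year 7: ⌊$95,708 × 125%/10⌋ = $11,963. Book value $83,745.
Year 8: ⌊$83,745 × 125%/10⌋ = $10,468. Book value $73,277.
Year 9: ⌊$73,277 × 125%/10⌋ = $9,159. Book value $64,118.
Year 10 (final): $64,118 − $22,600 = $41,518. Book value $22,600.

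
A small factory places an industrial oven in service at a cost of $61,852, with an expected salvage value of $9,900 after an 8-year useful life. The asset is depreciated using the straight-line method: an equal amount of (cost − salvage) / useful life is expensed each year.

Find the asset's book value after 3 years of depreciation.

$42,370

Depreciable base = $61,852 − $9,900 = $51,952.
Annual expense = $51,952 / 8 = $6,494.
End of year 1: book value $55,358.
End of year 2: book value $48,864.
End of year 3: book value $42,370.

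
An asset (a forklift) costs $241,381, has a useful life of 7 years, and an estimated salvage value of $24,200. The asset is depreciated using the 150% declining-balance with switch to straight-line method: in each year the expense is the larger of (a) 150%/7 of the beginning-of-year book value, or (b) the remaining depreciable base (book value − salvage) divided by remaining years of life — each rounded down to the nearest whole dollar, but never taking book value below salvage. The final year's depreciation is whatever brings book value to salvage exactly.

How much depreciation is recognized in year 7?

$22,599

Depreciable base = $241,381 − $24,200 = $217,181.
Year 1: DB = ⌊$241,381 × 150%/7⌋ = $51,724; SL = ⌊$217,181/7⌋ = $31,025 → take DB $51,724. Book value $189,657.
Year 2: DB = ⌊$189,657 × 150%/7⌋ = $40,640; SL = ⌊$165,457/6⌋ = $27,576 → take DB $40,640. Book value $149,017.
Year 3: DB = ⌊$149,017 × 150%/7⌋ = $31,932; SL = ⌊$124,817/5⌋ = $24,963 → take DB $31,932. Book value $117,085.
Year 4: DB = ⌊$117,085 × 150%/7⌋ = $25,089; SL = ⌊$92,885/4⌋ = $23,221 → take DB $25,089. Book value $91,996.
Year 5: DB = ⌊$91,996 × 150%/7⌋ = $19,713; SL = ⌊$67,796/3⌋ = $22,598 → take SL $22,598. Book value $69,398.
Year 6: DB = ⌊$69,398 × 150%/7⌋ = $14,871; SL = ⌊$45,198/2⌋ = $22,599 → take SL $22,599. Book value $46,799.
Year 7 (final): $46,799 − $24,200 = $22,599. Book value $24,200.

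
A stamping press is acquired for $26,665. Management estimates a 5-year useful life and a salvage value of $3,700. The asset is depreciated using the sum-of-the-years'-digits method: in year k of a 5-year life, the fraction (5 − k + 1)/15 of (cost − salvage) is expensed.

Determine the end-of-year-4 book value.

$5,231

Depreciable base = $26,665 − $3,700 = $22,965.
Sum of the years' digits = 5+4+3+2+1 = 15.
Year 1: $22,965 × 5/15 = $7,655. Book value $19,010.
Year 2: $22,965 × 4/15 = $6,124. Book value $12,886.
Year 3: $22,965 × 3/15 = $4,593. Book value $8,293.
Year 4: $22,965 × 2/15 = $3,062. Book value $5,231.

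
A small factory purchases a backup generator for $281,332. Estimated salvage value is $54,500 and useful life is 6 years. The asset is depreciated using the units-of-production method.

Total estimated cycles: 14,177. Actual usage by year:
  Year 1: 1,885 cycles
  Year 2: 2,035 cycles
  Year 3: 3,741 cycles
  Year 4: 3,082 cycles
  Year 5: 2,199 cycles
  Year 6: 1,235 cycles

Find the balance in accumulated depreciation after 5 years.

$207,072

Depreciable base = $281,332 − $54,500 = $226,832.
Rate = $226,832 / 14,177 cycles = $16 per cycle.
Year 1: 1,885 × $16 = $30,160. Book value $251,172.
Year 2: 2,035 × $16 = $32,560. Book value $218,612.
Year 3: 3,741 × $16 = $59,856. Book value $158,756.
Year 4: 3,082 × $16 = $49,312. Book value $109,444.
Year 5: 2,199 × $16 = $35,184. Book value $74,260.
Accumulated through year 5 = $281,332 − $74,260 = $207,072.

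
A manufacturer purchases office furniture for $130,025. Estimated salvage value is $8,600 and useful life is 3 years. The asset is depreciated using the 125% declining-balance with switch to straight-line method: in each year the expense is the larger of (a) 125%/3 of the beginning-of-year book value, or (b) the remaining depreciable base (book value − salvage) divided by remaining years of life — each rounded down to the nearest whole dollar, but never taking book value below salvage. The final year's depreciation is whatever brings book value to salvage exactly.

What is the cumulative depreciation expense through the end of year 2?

Depreciable base = $130,025 − $8,600 = $121,425.
Year 1: DB = ⌊$130,025 × 125%/3⌋ = $54,177; SL = ⌊$121,425/3⌋ = $40,475 → take DB $54,177. Book value $75,848.
Year 2: DB = ⌊$75,848 × 125%/3⌋ = $31,603; SL = ⌊$67,248/2⌋ = $33,624 → take SL $33,624. Book value $42,224.
Accumulated through year 2 = $130,025 − $42,224 = $87,801.

$87,801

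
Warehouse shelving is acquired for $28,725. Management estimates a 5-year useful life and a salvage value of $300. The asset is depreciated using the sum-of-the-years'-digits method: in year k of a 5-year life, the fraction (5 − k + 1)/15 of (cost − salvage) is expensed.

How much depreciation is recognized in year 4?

$3,790

Depreciable base = $28,725 − $300 = $28,425.
Sum of the years' digits = 5+4+3+2+1 = 15.
Year 1: $28,425 × 5/15 = $9,475. Book value $19,250.
Year 2: $28,425 × 4/15 = $7,580. Book value $11,670.
Year 3: $28,425 × 3/15 = $5,685. Book value $5,985.
Year 4: $28,425 × 2/15 = $3,790. Book value $2,195.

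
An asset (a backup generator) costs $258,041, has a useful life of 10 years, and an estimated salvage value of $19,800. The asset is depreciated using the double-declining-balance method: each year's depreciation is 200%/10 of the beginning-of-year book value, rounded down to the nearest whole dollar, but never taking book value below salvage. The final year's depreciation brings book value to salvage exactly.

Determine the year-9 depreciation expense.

Depreciable base = $258,041 − $19,800 = $238,241.
Year 1: ⌊$258,041 × 200%/10⌋ = $51,608. Book value $206,433.
Year 2: ⌊$206,433 × 200%/10⌋ = $41,286. Book value $165,147.
Year 3: ⌊$165,147 × 200%/10⌋ = $33,029. Book value $132,118.
Year 4: ⌊$132,118 × 200%/10⌋ = $26,423. Book value $105,695.
Year 5: ⌊$105,695 × 200%/10⌋ = $21,139. Book value $84,556.
Year 6: ⌊$84,556 × 200%/10⌋ = $16,911. Book value $67,645.
Year 7: ⌊$67,645 × 200%/10⌋ = $13,529. Book value $54,116.
Year 8: ⌊$54,116 × 200%/10⌋ = $10,823. Book value $43,293.
Year 9: ⌊$43,293 × 200%/10⌋ = $8,658. Book value $34,635.

$8,658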